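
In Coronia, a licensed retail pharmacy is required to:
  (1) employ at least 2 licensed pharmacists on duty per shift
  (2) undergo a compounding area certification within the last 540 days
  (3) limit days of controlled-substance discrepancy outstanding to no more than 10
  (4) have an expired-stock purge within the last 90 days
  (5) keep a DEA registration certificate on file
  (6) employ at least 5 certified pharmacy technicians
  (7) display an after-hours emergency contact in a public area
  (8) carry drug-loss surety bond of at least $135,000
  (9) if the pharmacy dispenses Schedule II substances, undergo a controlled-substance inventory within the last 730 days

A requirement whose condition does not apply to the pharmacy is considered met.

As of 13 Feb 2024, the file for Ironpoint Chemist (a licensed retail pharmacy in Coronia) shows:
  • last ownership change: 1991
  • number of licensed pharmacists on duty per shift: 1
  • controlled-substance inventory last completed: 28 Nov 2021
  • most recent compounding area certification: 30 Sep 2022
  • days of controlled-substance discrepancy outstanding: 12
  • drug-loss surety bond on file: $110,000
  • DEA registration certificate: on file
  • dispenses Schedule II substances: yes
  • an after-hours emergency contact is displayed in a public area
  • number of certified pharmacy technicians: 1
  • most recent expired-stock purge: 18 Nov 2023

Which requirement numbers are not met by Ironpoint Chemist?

1. licensed pharmacists on duty per shift 1 < 2 → not met
2. compounding area certification 501 days ago vs limit 540 → met
3. days of controlled-substance discrepancy outstanding 12 > 10 → not met
4. expired-stock purge 87 days ago vs limit 90 → met
5. DEA registration certificate present → met
6. certified pharmacy technicians 1 < 5 → not met
7. after-hours emergency contact present → met
8. drug-loss surety bond $110,000 < $135,000 → not met
9. condition 'dispenses Schedule II substances' holds; controlled-substance inventory 807 days ago vs limit 730 → not met
Not met: 1, 3, 6, 8, 9

1, 3, 6, 8, 9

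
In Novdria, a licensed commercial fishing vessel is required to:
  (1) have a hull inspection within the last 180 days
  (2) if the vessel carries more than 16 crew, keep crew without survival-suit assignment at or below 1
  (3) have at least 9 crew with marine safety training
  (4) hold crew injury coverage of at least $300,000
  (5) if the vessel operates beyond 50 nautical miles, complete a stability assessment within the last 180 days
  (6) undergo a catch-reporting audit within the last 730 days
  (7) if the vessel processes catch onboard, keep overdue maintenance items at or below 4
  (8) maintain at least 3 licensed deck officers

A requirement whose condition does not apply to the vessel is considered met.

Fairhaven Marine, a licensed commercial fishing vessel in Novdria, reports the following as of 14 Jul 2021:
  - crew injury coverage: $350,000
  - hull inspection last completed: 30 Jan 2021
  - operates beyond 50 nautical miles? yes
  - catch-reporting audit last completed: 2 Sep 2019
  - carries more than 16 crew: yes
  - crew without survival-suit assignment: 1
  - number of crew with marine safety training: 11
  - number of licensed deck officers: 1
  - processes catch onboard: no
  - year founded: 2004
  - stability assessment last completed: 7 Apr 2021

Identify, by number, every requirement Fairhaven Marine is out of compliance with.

1. hull inspection 165 days ago vs limit 180 → met
2. condition 'carries more than 16 crew' holds; crew without survival-suit assignment 1 ≤ 1 → met
3. crew with marine safety training 11 ≥ 9 → met
4. crew injury coverage $350,000 ≥ $300,000 → met
5. condition 'operates beyond 50 nautical miles' holds; stability assessment 98 days ago vs limit 180 → met
6. catch-reporting audit 681 days ago vs limit 730 → met
7. condition 'processes catch onboard' does not hold → requirement n/a → met
8. licensed deck officers 1 < 3 → not met
Not met: 8

8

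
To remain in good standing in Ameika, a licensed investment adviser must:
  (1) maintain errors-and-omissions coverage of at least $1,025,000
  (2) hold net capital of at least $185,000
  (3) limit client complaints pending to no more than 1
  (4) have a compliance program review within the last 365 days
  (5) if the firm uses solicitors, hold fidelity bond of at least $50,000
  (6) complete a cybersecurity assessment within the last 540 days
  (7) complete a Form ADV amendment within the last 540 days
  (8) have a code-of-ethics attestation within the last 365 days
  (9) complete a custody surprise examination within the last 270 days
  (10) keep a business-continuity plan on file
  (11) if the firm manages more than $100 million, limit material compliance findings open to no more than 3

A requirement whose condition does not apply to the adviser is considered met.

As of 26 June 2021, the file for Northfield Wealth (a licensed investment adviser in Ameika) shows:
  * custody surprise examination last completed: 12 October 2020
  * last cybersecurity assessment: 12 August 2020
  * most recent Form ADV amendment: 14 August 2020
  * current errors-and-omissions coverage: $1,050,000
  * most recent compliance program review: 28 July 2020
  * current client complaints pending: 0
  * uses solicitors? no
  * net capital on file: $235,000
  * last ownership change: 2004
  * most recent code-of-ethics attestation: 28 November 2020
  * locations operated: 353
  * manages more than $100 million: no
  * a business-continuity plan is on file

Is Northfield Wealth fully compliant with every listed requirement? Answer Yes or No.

Yes

1. errors-and-omissions coverage $1,050,000 ≥ $1,025,000 → met
2. net capital $235,000 ≥ $185,000 → met
3. client complaints pending 0 ≤ 1 → met
4. compliance program review 333 days ago vs limit 365 → met
5. condition 'uses solicitors' does not hold → requirement n/a → met
6. cybersecurity assessment 318 days ago vs limit 540 → met
7. Form ADV amendment 316 days ago vs limit 540 → met
8. code-of-ethics attestation 210 days ago vs limit 365 → met
9. custody surprise examination 257 days ago vs limit 270 → met
10. business-continuity plan present → met
11. condition 'manages more than $100 million' does not hold → requirement n/a → met
All met.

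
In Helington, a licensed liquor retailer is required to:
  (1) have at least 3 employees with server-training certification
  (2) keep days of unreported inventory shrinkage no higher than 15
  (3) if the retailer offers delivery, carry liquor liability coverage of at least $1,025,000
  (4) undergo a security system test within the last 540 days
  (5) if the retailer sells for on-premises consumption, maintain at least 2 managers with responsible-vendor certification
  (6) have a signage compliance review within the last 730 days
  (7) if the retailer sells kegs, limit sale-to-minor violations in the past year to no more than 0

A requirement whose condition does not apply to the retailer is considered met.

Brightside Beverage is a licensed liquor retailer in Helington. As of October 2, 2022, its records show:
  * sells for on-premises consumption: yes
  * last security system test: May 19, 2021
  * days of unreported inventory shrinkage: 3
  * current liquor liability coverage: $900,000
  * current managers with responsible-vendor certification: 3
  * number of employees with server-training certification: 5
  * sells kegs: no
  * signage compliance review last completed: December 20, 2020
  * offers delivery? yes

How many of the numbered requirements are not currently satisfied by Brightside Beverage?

1

1. employees with server-training certification 5 ≥ 3 → met
2. days of unreported inventory shrinkage 3 ≤ 15 → met
3. condition 'offers delivery' holds; liquor liability coverage $900,000 < $1,025,000 → not met
4. security system test 501 days ago vs limit 540 → met
5. condition 'sells for on-premises consumption' holds; managers with responsible-vendor certification 3 ≥ 2 → met
6. signage compliance review 651 days ago vs limit 730 → met
7. condition 'sells kegs' does not hold → requirement n/a → met
Not met: 1 of 7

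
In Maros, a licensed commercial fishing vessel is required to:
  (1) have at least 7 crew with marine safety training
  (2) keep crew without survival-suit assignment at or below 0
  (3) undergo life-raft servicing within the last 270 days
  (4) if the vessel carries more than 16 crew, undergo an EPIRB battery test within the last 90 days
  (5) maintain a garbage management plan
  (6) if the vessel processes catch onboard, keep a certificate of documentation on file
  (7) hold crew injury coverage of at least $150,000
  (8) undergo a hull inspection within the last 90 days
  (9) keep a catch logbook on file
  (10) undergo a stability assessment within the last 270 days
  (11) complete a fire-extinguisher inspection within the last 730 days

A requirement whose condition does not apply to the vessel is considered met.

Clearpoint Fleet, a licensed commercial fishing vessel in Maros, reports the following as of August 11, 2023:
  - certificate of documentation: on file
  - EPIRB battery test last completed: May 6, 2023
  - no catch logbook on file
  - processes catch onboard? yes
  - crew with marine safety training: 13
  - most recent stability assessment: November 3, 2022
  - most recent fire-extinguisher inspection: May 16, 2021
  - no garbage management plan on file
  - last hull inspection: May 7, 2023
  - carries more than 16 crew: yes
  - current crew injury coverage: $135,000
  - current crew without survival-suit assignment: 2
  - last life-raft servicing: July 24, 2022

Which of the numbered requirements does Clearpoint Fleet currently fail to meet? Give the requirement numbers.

2, 3, 4, 5, 7, 8, 9, 10, 11

1. crew with marine safety training 13 ≥ 7 → met
2. crew without survival-suit assignment 2 > 0 → not met
3. life-raft servicing 383 days ago vs limit 270 → not met
4. condition 'carries more than 16 crew' holds; EPIRB battery test 97 days ago vs limit 90 → not met
5. garbage management plan absent → not met
6. condition 'processes catch onboard' holds; certificate of documentation present → met
7. crew injury coverage $135,000 < $150,000 → not met
8. hull inspection 96 days ago vs limit 90 → not met
9. catch logbook absent → not met
10. stability assessment 281 days ago vs limit 270 → not met
11. fire-extinguisher inspection 817 days ago vs limit 730 → not met
Not met: 2, 3, 4, 5, 7, 8, 9, 10, 11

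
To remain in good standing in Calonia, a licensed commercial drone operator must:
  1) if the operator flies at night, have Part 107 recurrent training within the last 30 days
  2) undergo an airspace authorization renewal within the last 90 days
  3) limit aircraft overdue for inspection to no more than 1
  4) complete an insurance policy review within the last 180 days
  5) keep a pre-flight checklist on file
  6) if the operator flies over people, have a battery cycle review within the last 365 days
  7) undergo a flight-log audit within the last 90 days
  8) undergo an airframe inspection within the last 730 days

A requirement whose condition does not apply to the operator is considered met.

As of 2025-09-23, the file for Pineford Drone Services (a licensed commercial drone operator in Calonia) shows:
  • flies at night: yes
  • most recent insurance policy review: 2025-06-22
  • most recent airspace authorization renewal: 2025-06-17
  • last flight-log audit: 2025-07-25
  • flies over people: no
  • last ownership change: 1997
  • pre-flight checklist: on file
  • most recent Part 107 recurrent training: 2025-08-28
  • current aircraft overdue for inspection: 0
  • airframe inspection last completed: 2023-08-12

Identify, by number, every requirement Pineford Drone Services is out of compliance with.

1. condition 'flies at night' holds; Part 107 recurrent training 26 days ago vs limit 30 → met
2. airspace authorization renewal 98 days ago vs limit 90 → not met
3. aircraft overdue for inspection 0 ≤ 1 → met
4. insurance policy review 93 days ago vs limit 180 → met
5. pre-flight checklist present → met
6. condition 'flies over people' does not hold → requirement n/a → met
7. flight-log audit 60 days ago vs limit 90 → met
8. airframe inspection 773 days ago vs limit 730 → not met
Not met: 2, 8

2, 8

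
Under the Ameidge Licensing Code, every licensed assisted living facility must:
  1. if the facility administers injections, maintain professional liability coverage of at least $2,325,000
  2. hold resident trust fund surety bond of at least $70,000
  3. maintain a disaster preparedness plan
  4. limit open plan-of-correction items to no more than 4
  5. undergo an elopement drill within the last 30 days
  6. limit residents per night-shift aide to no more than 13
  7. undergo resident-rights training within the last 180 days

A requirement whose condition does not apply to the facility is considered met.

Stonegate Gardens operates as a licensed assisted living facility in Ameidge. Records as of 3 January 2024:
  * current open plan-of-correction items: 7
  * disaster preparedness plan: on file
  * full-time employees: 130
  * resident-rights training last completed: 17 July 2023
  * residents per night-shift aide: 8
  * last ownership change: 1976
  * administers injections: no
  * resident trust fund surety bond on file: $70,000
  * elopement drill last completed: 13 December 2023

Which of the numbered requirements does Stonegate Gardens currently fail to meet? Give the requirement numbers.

4

1. condition 'administers injections' does not hold → requirement n/a → met
2. resident trust fund surety bond $70,000 ≥ $70,000 → met
3. disaster preparedness plan present → met
4. open plan-of-correction items 7 > 4 → not met
5. elopement drill 21 days ago vs limit 30 → met
6. residents per night-shift aide 8 ≤ 13 → met
7. resident-rights training 170 days ago vs limit 180 → met
Not met: 4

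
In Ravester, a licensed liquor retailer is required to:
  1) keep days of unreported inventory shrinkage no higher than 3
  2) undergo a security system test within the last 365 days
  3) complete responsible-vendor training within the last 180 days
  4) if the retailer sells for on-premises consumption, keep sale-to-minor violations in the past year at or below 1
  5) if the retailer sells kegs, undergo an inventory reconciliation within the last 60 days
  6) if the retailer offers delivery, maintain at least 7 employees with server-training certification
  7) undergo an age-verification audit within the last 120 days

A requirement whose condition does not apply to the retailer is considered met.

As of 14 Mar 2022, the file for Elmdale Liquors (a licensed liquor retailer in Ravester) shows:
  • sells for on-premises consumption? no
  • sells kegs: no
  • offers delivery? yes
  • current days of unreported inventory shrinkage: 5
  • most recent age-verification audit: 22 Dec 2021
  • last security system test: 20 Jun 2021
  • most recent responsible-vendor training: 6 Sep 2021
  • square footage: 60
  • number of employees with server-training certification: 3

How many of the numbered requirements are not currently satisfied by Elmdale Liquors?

3

1. days of unreported inventory shrinkage 5 > 3 → not met
2. security system test 267 days ago vs limit 365 → met
3. responsible-vendor training 189 days ago vs limit 180 → not met
4. condition 'sells for on-premises consumption' does not hold → requirement n/a → met
5. condition 'sells kegs' does not hold → requirement n/a → met
6. condition 'offers delivery' holds; employees with server-training certification 3 < 7 → not met
7. age-verification audit 82 days ago vs limit 120 → met
Not met: 3 of 7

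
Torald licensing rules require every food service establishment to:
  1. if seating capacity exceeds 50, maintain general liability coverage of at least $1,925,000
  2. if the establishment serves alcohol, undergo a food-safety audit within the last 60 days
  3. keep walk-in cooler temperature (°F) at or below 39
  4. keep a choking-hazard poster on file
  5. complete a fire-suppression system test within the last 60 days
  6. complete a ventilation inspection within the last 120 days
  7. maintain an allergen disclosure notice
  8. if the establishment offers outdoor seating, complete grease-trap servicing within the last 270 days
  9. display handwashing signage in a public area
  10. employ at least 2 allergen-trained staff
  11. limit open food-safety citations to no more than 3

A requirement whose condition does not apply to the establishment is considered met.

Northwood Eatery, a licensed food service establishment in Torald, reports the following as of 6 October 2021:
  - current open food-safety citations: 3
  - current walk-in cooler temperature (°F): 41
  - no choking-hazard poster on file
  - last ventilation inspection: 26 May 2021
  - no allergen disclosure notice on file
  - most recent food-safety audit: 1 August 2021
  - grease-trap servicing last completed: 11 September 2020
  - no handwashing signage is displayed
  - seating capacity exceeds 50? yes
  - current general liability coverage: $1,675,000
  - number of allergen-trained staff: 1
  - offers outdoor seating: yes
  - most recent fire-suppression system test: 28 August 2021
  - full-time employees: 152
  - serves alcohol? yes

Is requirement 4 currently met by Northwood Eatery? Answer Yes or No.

4. choking-hazard poster absent → not met

No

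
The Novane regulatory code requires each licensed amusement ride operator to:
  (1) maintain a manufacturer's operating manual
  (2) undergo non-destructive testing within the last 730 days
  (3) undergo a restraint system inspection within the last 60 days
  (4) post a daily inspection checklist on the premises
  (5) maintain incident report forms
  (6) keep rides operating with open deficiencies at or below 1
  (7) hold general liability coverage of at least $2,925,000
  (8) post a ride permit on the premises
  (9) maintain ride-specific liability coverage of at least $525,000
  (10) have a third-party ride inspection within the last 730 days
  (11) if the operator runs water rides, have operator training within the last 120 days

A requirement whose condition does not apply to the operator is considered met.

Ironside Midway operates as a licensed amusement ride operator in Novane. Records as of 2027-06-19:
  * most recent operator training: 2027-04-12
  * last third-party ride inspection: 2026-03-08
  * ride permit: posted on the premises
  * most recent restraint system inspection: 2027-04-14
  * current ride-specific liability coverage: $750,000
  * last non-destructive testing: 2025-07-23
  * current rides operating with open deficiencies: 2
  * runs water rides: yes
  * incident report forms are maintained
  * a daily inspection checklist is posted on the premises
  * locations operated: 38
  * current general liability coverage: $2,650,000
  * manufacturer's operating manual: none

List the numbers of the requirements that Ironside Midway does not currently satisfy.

1. manufacturer's operating manual absent → not met
2. non-destructive testing 696 days ago vs limit 730 → met
3. restraint system inspection 66 days ago vs limit 60 → not met
4. daily inspection checklist present → met
5. incident report forms present → met
6. rides operating with open deficiencies 2 > 1 → not met
7. general liability coverage $2,650,000 < $2,925,000 → not met
8. ride permit present → met
9. ride-specific liability coverage $750,000 ≥ $525,000 → met
10. third-party ride inspection 468 days ago vs limit 730 → met
11. condition 'runs water rides' holds; operator training 68 days ago vs limit 120 → met
Not met: 1, 3, 6, 7

1, 3, 6, 7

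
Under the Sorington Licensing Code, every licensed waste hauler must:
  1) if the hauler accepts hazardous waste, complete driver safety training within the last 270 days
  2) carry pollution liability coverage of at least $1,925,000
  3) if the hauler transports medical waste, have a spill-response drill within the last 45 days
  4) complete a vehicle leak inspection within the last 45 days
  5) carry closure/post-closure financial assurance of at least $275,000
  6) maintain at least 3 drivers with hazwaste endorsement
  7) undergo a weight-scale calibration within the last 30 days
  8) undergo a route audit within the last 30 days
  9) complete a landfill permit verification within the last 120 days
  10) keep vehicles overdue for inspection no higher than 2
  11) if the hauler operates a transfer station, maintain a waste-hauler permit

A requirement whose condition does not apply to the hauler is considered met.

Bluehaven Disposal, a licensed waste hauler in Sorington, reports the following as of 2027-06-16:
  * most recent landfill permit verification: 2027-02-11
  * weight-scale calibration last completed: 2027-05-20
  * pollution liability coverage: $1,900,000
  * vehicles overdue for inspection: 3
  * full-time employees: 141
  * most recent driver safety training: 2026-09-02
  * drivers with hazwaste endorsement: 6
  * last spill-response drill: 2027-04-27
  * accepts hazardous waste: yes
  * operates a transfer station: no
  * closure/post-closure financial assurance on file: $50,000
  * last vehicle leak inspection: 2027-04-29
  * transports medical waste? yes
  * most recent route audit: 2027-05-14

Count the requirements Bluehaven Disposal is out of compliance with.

8

1. condition 'accepts hazardous waste' holds; driver safety training 287 days ago vs limit 270 → not met
2. pollution liability coverage $1,900,000 < $1,925,000 → not met
3. condition 'transports medical waste' holds; spill-response drill 50 days ago vs limit 45 → not met
4. vehicle leak inspection 48 days ago vs limit 45 → not met
5. closure/post-closure financial assurance $50,000 < $275,000 → not met
6. drivers with hazwaste endorsement 6 ≥ 3 → met
7. weight-scale calibration 27 days ago vs limit 30 → met
8. route audit 33 days ago vs limit 30 → not met
9. landfill permit verification 125 days ago vs limit 120 → not met
10. vehicles overdue for inspection 3 > 2 → not met
11. condition 'operates a transfer station' does not hold → requirement n/a → met
Not met: 8 of 11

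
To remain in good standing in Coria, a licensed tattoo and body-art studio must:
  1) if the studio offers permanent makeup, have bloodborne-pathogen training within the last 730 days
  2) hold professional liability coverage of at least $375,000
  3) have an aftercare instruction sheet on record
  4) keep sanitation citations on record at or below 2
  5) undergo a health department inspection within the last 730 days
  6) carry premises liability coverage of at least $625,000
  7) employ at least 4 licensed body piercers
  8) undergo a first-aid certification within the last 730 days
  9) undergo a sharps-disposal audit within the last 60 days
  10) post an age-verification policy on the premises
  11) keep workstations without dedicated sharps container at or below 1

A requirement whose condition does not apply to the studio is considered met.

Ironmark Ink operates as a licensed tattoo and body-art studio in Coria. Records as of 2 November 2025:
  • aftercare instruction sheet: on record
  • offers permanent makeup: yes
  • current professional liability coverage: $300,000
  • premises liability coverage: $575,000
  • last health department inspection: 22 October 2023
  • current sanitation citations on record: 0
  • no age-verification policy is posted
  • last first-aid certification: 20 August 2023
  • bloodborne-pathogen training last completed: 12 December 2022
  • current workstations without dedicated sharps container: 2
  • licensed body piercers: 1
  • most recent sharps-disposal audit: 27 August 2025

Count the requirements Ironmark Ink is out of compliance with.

9

1. condition 'offers permanent makeup' holds; bloodborne-pathogen training 1056 days ago vs limit 730 → not met
2. professional liability coverage $300,000 < $375,000 → not met
3. aftercare instruction sheet present → met
4. sanitation citations on record 0 ≤ 2 → met
5. health department inspection 742 days ago vs limit 730 → not met
6. premises liability coverage $575,000 < $625,000 → not met
7. licensed body piercers 1 < 4 → not met
8. first-aid certification 805 days ago vs limit 730 → not met
9. sharps-disposal audit 67 days ago vs limit 60 → not met
10. age-verification policy absent → not met
11. workstations without dedicated sharps container 2 > 1 → not met
Not met: 9 of 11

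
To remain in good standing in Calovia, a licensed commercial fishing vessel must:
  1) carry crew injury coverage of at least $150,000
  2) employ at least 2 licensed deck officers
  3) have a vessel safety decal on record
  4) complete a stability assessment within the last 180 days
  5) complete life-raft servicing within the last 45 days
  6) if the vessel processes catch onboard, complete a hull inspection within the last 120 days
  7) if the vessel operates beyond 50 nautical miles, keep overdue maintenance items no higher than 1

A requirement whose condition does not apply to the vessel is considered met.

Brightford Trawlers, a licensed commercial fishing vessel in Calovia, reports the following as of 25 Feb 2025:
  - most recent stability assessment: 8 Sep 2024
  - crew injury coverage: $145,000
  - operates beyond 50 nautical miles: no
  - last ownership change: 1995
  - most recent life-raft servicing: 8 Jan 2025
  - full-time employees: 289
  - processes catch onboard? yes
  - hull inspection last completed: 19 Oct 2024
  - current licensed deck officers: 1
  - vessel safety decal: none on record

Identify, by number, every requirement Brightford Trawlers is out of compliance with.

1. crew injury coverage $145,000 < $150,000 → not met
2. licensed deck officers 1 < 2 → not met
3. vessel safety decal absent → not met
4. stability assessment 170 days ago vs limit 180 → met
5. life-raft servicing 48 days ago vs limit 45 → not met
6. condition 'processes catch onboard' holds; hull inspection 129 days ago vs limit 120 → not met
7. condition 'operates beyond 50 nautical miles' does not hold → requirement n/a → met
Not met: 1, 2, 3, 5, 6

1, 2, 3, 5, 6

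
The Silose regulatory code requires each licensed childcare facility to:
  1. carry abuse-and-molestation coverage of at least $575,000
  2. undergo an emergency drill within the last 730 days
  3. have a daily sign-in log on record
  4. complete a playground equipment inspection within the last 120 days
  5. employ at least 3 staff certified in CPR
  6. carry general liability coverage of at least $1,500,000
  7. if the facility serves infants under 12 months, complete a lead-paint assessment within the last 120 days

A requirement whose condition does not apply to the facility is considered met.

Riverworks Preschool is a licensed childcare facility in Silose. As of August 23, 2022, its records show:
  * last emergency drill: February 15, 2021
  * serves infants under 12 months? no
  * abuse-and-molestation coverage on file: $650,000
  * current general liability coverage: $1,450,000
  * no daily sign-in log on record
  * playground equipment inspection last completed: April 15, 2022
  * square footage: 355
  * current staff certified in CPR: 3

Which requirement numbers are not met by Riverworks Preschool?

3, 4, 6

1. abuse-and-molestation coverage $650,000 ≥ $575,000 → met
2. emergency drill 554 days ago vs limit 730 → met
3. daily sign-in log absent → not met
4. playground equipment inspection 130 days ago vs limit 120 → not met
5. staff certified in CPR 3 ≥ 3 → met
6. general liability coverage $1,450,000 < $1,500,000 → not met
7. condition 'serves infants under 12 months' does not hold → requirement n/a → met
Not met: 3, 4, 6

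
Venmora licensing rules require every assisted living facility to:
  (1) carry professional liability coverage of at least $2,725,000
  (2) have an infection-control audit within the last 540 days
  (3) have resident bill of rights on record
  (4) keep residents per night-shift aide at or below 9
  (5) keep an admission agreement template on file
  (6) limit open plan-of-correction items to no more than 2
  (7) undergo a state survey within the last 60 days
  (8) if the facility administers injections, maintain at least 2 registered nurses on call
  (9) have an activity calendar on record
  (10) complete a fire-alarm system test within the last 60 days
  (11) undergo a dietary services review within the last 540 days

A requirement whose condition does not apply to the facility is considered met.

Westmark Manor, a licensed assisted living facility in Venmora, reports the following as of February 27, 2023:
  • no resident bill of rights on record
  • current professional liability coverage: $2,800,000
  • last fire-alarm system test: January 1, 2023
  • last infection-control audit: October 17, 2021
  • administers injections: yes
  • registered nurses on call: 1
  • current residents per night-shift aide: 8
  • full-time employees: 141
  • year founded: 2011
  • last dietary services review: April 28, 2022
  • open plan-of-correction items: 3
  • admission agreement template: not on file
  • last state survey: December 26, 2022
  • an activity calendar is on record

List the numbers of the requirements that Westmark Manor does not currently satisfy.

1. professional liability coverage $2,800,000 ≥ $2,725,000 → met
2. infection-control audit 498 days ago vs limit 540 → met
3. resident bill of rights absent → not met
4. residents per night-shift aide 8 ≤ 9 → met
5. admission agreement template absent → not met
6. open plan-of-correction items 3 > 2 → not met
7. state survey 63 days ago vs limit 60 → not met
8. condition 'administers injections' holds; registered nurses on call 1 < 2 → not met
9. activity calendar present → met
10. fire-alarm system test 57 days ago vs limit 60 → met
11. dietary services review 305 days ago vs limit 540 → met
Not met: 3, 5, 6, 7, 8

3, 5, 6, 7, 8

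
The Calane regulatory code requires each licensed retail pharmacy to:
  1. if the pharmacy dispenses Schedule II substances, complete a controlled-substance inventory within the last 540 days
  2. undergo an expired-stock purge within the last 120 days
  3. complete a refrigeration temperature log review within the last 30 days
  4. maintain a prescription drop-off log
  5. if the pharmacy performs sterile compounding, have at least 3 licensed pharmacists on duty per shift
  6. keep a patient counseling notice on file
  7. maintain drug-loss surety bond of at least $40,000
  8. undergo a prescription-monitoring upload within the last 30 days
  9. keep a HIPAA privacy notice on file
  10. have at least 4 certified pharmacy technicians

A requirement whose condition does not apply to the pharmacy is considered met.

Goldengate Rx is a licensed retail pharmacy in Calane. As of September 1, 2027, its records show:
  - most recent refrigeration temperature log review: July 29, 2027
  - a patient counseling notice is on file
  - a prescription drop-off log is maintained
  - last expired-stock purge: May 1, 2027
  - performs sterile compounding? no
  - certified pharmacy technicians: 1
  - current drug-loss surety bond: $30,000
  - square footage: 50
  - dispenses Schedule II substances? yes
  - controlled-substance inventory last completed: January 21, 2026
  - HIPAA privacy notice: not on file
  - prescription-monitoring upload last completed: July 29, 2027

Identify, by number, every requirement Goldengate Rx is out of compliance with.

1, 2, 3, 7, 8, 9, 10

1. condition 'dispenses Schedule II substances' holds; controlled-substance inventory 588 days ago vs limit 540 → not met
2. expired-stock purge 123 days ago vs limit 120 → not met
3. refrigeration temperature log review 34 days ago vs limit 30 → not met
4. prescription drop-off log present → met
5. condition 'performs sterile compounding' does not hold → requirement n/a → met
6. patient counseling notice present → met
7. drug-loss surety bond $30,000 < $40,000 → not met
8. prescription-monitoring upload 34 days ago vs limit 30 → not met
9. HIPAA privacy notice absent → not met
10. certified pharmacy technicians 1 < 4 → not met
Not met: 1, 2, 3, 7, 8, 9, 10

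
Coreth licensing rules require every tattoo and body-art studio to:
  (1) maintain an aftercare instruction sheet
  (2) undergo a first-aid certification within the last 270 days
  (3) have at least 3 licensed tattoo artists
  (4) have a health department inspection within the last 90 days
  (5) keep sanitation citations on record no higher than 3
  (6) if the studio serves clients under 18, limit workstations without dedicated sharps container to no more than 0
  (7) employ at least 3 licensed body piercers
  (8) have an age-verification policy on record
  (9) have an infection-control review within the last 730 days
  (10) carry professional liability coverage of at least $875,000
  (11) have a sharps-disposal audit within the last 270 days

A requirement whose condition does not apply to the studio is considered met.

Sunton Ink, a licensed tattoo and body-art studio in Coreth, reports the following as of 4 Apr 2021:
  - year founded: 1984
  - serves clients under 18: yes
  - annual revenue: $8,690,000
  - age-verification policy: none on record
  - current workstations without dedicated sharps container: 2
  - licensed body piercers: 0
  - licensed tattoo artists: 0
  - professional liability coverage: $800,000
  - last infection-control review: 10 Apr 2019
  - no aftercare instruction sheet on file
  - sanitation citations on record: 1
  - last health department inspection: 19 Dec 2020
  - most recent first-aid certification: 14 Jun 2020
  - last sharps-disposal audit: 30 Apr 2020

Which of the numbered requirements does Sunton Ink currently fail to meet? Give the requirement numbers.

1, 2, 3, 4, 6, 7, 8, 10, 11

1. aftercare instruction sheet absent → not met
2. first-aid certification 294 days ago vs limit 270 → not met
3. licensed tattoo artists 0 < 3 → not met
4. health department inspection 106 days ago vs limit 90 → not met
5. sanitation citations on record 1 ≤ 3 → met
6. condition 'serves clients under 18' holds; workstations without dedicated sharps container 2 > 0 → not met
7. licensed body piercers 0 < 3 → not met
8. age-verification policy absent → not met
9. infection-control review 725 days ago vs limit 730 → met
10. professional liability coverage $800,000 < $875,000 → not met
11. sharps-disposal audit 339 days ago vs limit 270 → not met
Not met: 1, 2, 3, 4, 6, 7, 8, 10, 11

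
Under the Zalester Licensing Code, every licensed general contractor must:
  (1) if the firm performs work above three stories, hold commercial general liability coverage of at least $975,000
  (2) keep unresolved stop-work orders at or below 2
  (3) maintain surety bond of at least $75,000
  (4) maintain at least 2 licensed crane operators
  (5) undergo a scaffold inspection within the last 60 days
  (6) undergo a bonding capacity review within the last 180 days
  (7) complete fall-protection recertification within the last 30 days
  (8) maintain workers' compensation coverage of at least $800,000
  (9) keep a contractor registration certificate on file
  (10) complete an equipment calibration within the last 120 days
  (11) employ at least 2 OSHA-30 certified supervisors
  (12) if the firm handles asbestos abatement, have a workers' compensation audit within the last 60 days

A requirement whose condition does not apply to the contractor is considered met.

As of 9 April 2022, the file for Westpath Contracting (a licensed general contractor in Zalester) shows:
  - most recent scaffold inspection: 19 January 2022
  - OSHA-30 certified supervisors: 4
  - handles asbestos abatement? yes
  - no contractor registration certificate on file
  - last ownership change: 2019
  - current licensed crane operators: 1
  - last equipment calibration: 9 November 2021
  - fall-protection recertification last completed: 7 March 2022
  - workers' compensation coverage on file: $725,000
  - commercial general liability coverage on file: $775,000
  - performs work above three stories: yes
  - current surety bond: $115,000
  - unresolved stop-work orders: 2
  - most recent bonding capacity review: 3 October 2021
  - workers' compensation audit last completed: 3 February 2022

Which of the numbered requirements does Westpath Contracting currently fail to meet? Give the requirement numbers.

1, 4, 5, 6, 7, 8, 9, 10, 12

1. condition 'performs work above three stories' holds; commercial general liability coverage $775,000 < $975,000 → not met
2. unresolved stop-work orders 2 ≤ 2 → met
3. surety bond $115,000 ≥ $75,000 → met
4. licensed crane operators 1 < 2 → not met
5. scaffold inspection 80 days ago vs limit 60 → not met
6. bonding capacity review 188 days ago vs limit 180 → not met
7. fall-protection recertification 33 days ago vs limit 30 → not met
8. workers' compensation coverage $725,000 < $800,000 → not met
9. contractor registration certificate absent → not met
10. equipment calibration 151 days ago vs limit 120 → not met
11. OSHA-30 certified supervisors 4 ≥ 2 → met
12. condition 'handles asbestos abatement' holds; workers' compensation audit 65 days ago vs limit 60 → not met
Not met: 1, 4, 5, 6, 7, 8, 9, 10, 12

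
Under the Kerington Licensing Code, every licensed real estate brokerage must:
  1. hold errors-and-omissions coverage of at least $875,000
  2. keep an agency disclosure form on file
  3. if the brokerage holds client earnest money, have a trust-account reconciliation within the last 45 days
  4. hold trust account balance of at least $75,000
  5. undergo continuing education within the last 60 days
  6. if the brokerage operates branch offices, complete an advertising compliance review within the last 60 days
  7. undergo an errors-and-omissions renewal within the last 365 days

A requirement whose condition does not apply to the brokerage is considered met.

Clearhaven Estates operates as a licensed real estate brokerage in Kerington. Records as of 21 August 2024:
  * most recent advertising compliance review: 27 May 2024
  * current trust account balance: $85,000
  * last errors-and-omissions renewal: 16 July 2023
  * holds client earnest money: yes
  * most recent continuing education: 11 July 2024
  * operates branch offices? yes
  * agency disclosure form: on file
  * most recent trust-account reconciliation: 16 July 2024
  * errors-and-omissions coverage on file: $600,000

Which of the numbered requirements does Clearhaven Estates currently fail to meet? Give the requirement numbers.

1, 6, 7

1. errors-and-omissions coverage $600,000 < $875,000 → not met
2. agency disclosure form present → met
3. condition 'holds client earnest money' holds; trust-account reconciliation 36 days ago vs limit 45 → met
4. trust account balance $85,000 ≥ $75,000 → met
5. continuing education 41 days ago vs limit 60 → met
6. condition 'operates branch offices' holds; advertising compliance review 86 days ago vs limit 60 → not met
7. errors-and-omissions renewal 402 days ago vs limit 365 → not met
Not met: 1, 6, 7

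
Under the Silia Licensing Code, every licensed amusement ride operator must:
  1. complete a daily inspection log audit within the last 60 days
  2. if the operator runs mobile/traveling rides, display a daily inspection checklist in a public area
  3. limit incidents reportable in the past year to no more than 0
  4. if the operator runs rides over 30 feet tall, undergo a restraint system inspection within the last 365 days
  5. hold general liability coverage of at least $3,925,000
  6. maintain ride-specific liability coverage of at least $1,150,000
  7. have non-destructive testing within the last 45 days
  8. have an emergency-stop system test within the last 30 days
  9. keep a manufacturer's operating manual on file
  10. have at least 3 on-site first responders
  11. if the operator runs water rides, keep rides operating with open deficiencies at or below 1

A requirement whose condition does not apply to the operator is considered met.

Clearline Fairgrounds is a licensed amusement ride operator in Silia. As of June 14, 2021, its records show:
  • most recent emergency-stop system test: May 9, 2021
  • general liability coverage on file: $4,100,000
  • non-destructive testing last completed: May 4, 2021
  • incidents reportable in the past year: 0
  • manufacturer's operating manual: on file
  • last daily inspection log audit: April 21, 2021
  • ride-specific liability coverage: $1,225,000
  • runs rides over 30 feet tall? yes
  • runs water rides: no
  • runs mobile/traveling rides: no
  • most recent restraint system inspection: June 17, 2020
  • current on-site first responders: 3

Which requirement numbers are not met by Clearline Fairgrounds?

1. daily inspection log audit 54 days ago vs limit 60 → met
2. condition 'runs mobile/traveling rides' does not hold → requirement n/a → met
3. incidents reportable in the past year 0 ≤ 0 → met
4. condition 'runs rides over 30 feet tall' holds; restraint system inspection 362 days ago vs limit 365 → met
5. general liability coverage $4,100,000 ≥ $3,925,000 → met
6. ride-specific liability coverage $1,225,000 ≥ $1,150,000 → met
7. non-destructive testing 41 days ago vs limit 45 → met
8. emergency-stop system test 36 days ago vs limit 30 → not met
9. manufacturer's operating manual present → met
10. on-site first responders 3 ≥ 3 → met
11. condition 'runs water rides' does not hold → requirement n/a → met
Not met: 8

8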